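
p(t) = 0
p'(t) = 0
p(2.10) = 0.00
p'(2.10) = 0.00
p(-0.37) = 0.00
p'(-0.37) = 0.00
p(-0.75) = 0.00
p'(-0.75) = 0.00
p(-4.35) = 0.00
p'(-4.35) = 0.00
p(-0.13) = 0.00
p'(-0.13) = 0.00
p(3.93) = 0.00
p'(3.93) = 0.00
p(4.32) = 0.00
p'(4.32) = 0.00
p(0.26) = 0.00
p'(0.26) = 0.00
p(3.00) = 0.00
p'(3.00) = 0.00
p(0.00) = 0.00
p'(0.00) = 0.00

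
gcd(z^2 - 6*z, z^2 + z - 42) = z - 6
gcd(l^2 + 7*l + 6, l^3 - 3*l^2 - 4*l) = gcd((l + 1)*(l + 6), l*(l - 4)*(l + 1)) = l + 1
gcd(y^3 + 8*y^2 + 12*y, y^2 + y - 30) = y + 6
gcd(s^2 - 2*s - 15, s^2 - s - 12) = s + 3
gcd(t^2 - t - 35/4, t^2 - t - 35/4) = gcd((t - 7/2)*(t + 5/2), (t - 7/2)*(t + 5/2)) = t^2 - t - 35/4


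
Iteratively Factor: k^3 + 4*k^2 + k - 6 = (k + 2)*(k^2 + 2*k - 3) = (k + 2)*(k + 3)*(k - 1)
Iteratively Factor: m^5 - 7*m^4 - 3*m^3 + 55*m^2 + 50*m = (m)*(m^4 - 7*m^3 - 3*m^2 + 55*m + 50) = m*(m - 5)*(m^3 - 2*m^2 - 13*m - 10) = m*(m - 5)*(m + 1)*(m^2 - 3*m - 10) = m*(m - 5)*(m + 1)*(m + 2)*(m - 5)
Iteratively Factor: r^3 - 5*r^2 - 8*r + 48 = (r - 4)*(r^2 - r - 12) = (r - 4)^2*(r + 3)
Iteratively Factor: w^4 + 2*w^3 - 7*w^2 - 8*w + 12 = (w - 1)*(w^3 + 3*w^2 - 4*w - 12) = (w - 2)*(w - 1)*(w^2 + 5*w + 6) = (w - 2)*(w - 1)*(w + 3)*(w + 2)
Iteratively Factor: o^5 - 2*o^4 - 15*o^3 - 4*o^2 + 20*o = (o)*(o^4 - 2*o^3 - 15*o^2 - 4*o + 20) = o*(o - 1)*(o^3 - o^2 - 16*o - 20) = o*(o - 1)*(o + 2)*(o^2 - 3*o - 10) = o*(o - 1)*(o + 2)^2*(o - 5)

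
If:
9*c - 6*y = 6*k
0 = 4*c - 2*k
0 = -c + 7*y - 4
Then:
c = -8/9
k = -16/9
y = 4/9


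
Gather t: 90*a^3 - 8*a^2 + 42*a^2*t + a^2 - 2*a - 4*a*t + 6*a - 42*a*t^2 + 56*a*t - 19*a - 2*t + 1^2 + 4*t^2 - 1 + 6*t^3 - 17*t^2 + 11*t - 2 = 90*a^3 - 7*a^2 - 15*a + 6*t^3 + t^2*(-42*a - 13) + t*(42*a^2 + 52*a + 9) - 2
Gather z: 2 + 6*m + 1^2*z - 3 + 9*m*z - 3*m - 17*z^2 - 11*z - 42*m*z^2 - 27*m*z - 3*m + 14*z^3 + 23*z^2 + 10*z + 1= -18*m*z + 14*z^3 + z^2*(6 - 42*m)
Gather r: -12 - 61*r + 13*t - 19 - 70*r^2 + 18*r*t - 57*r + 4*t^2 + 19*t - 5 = -70*r^2 + r*(18*t - 118) + 4*t^2 + 32*t - 36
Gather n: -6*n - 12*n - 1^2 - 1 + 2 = -18*n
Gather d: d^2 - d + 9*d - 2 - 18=d^2 + 8*d - 20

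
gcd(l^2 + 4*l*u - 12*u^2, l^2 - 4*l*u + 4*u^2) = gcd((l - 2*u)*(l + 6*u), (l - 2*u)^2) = -l + 2*u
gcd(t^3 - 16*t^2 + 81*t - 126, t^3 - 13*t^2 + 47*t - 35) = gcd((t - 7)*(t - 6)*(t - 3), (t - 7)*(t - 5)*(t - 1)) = t - 7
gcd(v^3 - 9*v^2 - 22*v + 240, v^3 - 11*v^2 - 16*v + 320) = v^2 - 3*v - 40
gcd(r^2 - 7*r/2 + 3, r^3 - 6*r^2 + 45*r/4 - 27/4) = r - 3/2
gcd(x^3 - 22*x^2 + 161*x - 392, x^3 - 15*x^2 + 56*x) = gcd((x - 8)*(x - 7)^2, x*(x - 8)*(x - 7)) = x^2 - 15*x + 56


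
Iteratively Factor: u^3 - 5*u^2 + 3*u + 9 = (u - 3)*(u^2 - 2*u - 3) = (u - 3)^2*(u + 1)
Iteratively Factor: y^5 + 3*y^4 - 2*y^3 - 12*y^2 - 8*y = (y + 2)*(y^4 + y^3 - 4*y^2 - 4*y) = (y + 2)^2*(y^3 - y^2 - 2*y) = y*(y + 2)^2*(y^2 - y - 2) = y*(y + 1)*(y + 2)^2*(y - 2)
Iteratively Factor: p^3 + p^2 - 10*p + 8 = (p - 1)*(p^2 + 2*p - 8) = (p - 1)*(p + 4)*(p - 2)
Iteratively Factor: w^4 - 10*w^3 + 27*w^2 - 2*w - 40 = (w - 5)*(w^3 - 5*w^2 + 2*w + 8) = (w - 5)*(w - 4)*(w^2 - w - 2) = (w - 5)*(w - 4)*(w + 1)*(w - 2)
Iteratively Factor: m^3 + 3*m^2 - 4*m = (m)*(m^2 + 3*m - 4) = m*(m - 1)*(m + 4)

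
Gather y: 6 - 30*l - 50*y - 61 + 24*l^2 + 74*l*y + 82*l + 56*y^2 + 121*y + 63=24*l^2 + 52*l + 56*y^2 + y*(74*l + 71) + 8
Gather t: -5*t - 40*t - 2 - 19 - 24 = -45*t - 45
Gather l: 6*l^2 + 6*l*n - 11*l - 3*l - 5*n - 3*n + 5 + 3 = 6*l^2 + l*(6*n - 14) - 8*n + 8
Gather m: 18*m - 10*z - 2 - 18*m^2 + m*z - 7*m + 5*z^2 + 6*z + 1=-18*m^2 + m*(z + 11) + 5*z^2 - 4*z - 1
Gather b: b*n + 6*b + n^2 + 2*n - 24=b*(n + 6) + n^2 + 2*n - 24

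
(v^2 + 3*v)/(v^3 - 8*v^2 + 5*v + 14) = v*(v + 3)/(v^3 - 8*v^2 + 5*v + 14)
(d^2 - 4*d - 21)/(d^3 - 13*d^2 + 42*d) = (d + 3)/(d*(d - 6))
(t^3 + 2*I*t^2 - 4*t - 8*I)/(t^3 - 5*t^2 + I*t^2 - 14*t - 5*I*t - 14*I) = (t^2 + 2*t*(-1 + I) - 4*I)/(t^2 + t*(-7 + I) - 7*I)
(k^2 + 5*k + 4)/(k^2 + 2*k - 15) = (k^2 + 5*k + 4)/(k^2 + 2*k - 15)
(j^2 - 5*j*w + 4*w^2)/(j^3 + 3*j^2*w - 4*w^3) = (j - 4*w)/(j^2 + 4*j*w + 4*w^2)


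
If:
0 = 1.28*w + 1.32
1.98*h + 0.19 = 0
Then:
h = -0.10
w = -1.03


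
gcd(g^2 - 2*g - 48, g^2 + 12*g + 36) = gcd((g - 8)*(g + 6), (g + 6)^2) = g + 6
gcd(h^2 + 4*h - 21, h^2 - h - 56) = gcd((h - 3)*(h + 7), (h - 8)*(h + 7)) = h + 7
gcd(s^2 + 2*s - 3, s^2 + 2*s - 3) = s^2 + 2*s - 3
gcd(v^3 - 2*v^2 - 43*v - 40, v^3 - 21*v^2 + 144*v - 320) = v - 8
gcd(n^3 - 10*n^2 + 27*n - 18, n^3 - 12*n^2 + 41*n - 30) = n^2 - 7*n + 6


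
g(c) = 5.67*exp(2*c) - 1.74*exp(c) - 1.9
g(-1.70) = -2.03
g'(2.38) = 1305.10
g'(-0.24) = 5.65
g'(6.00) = 1844937.37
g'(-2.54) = -0.07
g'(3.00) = 4539.93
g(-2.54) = -2.00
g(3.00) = 2250.59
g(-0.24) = 0.24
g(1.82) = 203.34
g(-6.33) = -1.90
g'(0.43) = 24.12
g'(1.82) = 421.22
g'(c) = 11.34*exp(2*c) - 1.74*exp(c)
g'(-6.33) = -0.00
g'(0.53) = 29.78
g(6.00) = 922115.80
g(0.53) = 11.51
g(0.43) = 8.82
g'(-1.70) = 0.06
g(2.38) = 641.25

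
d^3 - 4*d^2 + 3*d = d*(d - 3)*(d - 1)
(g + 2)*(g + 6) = g^2 + 8*g + 12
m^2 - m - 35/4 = (m - 7/2)*(m + 5/2)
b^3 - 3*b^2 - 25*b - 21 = (b - 7)*(b + 1)*(b + 3)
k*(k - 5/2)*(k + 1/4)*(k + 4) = k^4 + 7*k^3/4 - 77*k^2/8 - 5*k/2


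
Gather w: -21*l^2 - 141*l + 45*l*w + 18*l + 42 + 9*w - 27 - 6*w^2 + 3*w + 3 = -21*l^2 - 123*l - 6*w^2 + w*(45*l + 12) + 18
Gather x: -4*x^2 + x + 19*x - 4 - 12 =-4*x^2 + 20*x - 16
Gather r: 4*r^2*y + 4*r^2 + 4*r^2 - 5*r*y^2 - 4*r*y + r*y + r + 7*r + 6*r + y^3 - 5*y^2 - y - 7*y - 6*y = r^2*(4*y + 8) + r*(-5*y^2 - 3*y + 14) + y^3 - 5*y^2 - 14*y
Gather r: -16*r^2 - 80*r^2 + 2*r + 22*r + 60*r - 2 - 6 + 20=-96*r^2 + 84*r + 12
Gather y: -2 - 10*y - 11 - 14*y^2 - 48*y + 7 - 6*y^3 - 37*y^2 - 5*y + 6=-6*y^3 - 51*y^2 - 63*y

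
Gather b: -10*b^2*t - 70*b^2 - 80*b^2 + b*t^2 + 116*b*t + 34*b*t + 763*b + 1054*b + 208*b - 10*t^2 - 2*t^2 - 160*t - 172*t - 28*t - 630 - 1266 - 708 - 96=b^2*(-10*t - 150) + b*(t^2 + 150*t + 2025) - 12*t^2 - 360*t - 2700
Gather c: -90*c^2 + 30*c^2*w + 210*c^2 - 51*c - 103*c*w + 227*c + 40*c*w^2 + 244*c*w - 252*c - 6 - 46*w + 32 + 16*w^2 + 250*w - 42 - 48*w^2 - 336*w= c^2*(30*w + 120) + c*(40*w^2 + 141*w - 76) - 32*w^2 - 132*w - 16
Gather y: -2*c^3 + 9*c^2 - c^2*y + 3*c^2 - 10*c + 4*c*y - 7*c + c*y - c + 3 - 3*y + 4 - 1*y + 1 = -2*c^3 + 12*c^2 - 18*c + y*(-c^2 + 5*c - 4) + 8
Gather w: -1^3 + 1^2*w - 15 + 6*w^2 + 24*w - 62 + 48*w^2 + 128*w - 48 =54*w^2 + 153*w - 126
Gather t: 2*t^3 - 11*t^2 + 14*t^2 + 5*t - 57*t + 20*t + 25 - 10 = 2*t^3 + 3*t^2 - 32*t + 15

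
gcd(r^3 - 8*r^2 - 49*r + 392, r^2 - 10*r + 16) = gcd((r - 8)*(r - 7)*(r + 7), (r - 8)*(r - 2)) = r - 8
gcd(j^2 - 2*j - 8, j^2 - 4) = j + 2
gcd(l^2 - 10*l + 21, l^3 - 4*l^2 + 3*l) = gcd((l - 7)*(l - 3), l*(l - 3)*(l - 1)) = l - 3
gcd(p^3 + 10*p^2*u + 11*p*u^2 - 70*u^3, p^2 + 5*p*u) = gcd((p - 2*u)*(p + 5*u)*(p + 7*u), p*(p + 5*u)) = p + 5*u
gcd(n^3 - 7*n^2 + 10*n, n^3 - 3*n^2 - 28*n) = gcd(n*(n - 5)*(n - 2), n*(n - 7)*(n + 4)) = n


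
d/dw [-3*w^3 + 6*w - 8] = 6 - 9*w^2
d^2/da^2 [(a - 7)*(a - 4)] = 2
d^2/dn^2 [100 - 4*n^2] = -8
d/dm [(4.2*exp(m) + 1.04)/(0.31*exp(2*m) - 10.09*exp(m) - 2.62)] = (-(0.62*exp(m) - 10.09)*(4.2*exp(m) + 1.04) + 1.302*exp(2*m) - 42.378*exp(m) - 11.004)*exp(m)/(-0.31*exp(2*m) + 10.09*exp(m) + 2.62)^2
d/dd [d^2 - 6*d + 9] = 2*d - 6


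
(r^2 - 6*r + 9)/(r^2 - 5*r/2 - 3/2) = 2*(r - 3)/(2*r + 1)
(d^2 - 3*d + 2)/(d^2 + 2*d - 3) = (d - 2)/(d + 3)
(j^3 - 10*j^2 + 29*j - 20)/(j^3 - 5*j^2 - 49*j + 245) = (j^2 - 5*j + 4)/(j^2 - 49)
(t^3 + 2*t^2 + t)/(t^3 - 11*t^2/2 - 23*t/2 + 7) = 2*t*(t^2 + 2*t + 1)/(2*t^3 - 11*t^2 - 23*t + 14)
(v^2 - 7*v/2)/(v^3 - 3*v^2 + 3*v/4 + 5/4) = 2*v*(2*v - 7)/(4*v^3 - 12*v^2 + 3*v + 5)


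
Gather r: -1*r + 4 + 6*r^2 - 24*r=6*r^2 - 25*r + 4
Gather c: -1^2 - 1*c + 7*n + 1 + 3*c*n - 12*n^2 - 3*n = c*(3*n - 1) - 12*n^2 + 4*n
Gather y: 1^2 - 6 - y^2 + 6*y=-y^2 + 6*y - 5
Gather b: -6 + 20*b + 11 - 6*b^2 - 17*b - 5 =-6*b^2 + 3*b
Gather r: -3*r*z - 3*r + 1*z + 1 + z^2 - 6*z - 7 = r*(-3*z - 3) + z^2 - 5*z - 6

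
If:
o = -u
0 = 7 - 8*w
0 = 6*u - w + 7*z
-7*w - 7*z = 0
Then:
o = -7/6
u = 7/6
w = 7/8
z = -7/8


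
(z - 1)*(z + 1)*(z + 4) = z^3 + 4*z^2 - z - 4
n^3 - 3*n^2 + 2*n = n*(n - 2)*(n - 1)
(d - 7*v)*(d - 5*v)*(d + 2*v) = d^3 - 10*d^2*v + 11*d*v^2 + 70*v^3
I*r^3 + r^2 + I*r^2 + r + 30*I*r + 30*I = (r - 6*I)*(r + 5*I)*(I*r + I)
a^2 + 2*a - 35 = (a - 5)*(a + 7)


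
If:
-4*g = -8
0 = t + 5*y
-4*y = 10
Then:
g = 2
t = 25/2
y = -5/2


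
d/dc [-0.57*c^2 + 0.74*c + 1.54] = 0.74 - 1.14*c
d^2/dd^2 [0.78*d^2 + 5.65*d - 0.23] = 1.56000000000000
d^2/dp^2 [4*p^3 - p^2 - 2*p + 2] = 24*p - 2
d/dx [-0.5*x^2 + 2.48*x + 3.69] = 2.48 - 1.0*x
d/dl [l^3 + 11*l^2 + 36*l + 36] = 3*l^2 + 22*l + 36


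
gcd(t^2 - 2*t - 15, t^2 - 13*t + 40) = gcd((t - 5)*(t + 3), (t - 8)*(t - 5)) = t - 5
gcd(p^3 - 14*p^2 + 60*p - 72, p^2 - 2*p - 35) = 1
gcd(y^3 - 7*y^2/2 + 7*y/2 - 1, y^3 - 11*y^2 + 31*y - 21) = y - 1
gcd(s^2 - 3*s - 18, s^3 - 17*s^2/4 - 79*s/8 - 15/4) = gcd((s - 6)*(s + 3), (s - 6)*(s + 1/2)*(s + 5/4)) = s - 6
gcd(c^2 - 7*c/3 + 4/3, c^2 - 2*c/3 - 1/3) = c - 1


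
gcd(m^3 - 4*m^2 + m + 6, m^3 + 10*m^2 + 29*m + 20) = m + 1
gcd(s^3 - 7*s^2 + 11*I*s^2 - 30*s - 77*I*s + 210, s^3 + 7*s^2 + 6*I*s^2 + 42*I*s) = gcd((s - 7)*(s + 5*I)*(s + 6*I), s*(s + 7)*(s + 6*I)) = s + 6*I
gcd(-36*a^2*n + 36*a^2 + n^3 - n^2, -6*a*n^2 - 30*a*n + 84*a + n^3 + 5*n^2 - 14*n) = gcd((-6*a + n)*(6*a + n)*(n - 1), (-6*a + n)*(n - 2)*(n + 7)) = 6*a - n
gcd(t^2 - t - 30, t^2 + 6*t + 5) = t + 5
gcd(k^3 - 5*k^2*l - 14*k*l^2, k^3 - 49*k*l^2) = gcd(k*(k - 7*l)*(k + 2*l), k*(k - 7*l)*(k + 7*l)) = k^2 - 7*k*l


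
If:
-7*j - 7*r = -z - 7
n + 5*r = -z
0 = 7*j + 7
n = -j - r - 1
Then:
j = -1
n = -14/11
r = 14/11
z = -56/11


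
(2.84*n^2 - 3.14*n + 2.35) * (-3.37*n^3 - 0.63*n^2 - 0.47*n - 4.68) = -9.5708*n^5 + 8.7926*n^4 - 7.2761*n^3 - 13.2959*n^2 + 13.5907*n - 10.998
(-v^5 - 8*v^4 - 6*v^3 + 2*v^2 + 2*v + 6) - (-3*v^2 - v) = -v^5 - 8*v^4 - 6*v^3 + 5*v^2 + 3*v + 6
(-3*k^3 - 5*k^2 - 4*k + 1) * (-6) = 18*k^3 + 30*k^2 + 24*k - 6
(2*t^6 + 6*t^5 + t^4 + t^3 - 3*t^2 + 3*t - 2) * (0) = 0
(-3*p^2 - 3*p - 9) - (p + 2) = -3*p^2 - 4*p - 11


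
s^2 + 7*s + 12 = (s + 3)*(s + 4)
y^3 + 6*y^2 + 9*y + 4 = (y + 1)^2*(y + 4)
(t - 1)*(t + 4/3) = t^2 + t/3 - 4/3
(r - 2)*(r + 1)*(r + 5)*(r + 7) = r^4 + 11*r^3 + 21*r^2 - 59*r - 70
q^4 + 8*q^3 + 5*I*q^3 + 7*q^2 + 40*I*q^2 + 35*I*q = q*(q + 1)*(q + 7)*(q + 5*I)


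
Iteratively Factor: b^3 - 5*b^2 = (b)*(b^2 - 5*b) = b^2*(b - 5)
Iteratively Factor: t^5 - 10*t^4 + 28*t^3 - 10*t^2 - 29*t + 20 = (t - 5)*(t^4 - 5*t^3 + 3*t^2 + 5*t - 4) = (t - 5)*(t + 1)*(t^3 - 6*t^2 + 9*t - 4) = (t - 5)*(t - 4)*(t + 1)*(t^2 - 2*t + 1) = (t - 5)*(t - 4)*(t - 1)*(t + 1)*(t - 1)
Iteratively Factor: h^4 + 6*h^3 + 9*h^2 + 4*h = (h + 1)*(h^3 + 5*h^2 + 4*h) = h*(h + 1)*(h^2 + 5*h + 4) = h*(h + 1)*(h + 4)*(h + 1)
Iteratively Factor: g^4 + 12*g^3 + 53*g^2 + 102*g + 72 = (g + 2)*(g^3 + 10*g^2 + 33*g + 36) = (g + 2)*(g + 3)*(g^2 + 7*g + 12) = (g + 2)*(g + 3)^2*(g + 4)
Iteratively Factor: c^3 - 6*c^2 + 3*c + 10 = (c + 1)*(c^2 - 7*c + 10) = (c - 5)*(c + 1)*(c - 2)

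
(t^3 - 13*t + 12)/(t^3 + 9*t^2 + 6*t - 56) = (t^2 - 4*t + 3)/(t^2 + 5*t - 14)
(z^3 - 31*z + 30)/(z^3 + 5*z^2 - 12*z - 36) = (z^2 - 6*z + 5)/(z^2 - z - 6)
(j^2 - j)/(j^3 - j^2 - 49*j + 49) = j/(j^2 - 49)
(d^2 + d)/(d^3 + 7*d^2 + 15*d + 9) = d/(d^2 + 6*d + 9)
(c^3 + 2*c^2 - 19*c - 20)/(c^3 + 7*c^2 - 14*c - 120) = (c + 1)/(c + 6)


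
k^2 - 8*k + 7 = (k - 7)*(k - 1)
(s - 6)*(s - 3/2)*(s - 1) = s^3 - 17*s^2/2 + 33*s/2 - 9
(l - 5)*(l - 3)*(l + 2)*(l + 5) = l^4 - l^3 - 31*l^2 + 25*l + 150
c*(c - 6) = c^2 - 6*c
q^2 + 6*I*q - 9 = (q + 3*I)^2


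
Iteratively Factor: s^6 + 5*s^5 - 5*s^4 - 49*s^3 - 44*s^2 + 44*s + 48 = (s + 2)*(s^5 + 3*s^4 - 11*s^3 - 27*s^2 + 10*s + 24) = (s - 3)*(s + 2)*(s^4 + 6*s^3 + 7*s^2 - 6*s - 8) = (s - 3)*(s + 2)^2*(s^3 + 4*s^2 - s - 4) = (s - 3)*(s + 2)^2*(s + 4)*(s^2 - 1) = (s - 3)*(s + 1)*(s + 2)^2*(s + 4)*(s - 1)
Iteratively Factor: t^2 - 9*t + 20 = (t - 5)*(t - 4)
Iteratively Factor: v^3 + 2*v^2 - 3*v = (v + 3)*(v^2 - v) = v*(v + 3)*(v - 1)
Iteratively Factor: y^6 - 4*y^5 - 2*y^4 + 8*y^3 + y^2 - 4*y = (y - 1)*(y^5 - 3*y^4 - 5*y^3 + 3*y^2 + 4*y) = (y - 1)*(y + 1)*(y^4 - 4*y^3 - y^2 + 4*y) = y*(y - 1)*(y + 1)*(y^3 - 4*y^2 - y + 4) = y*(y - 4)*(y - 1)*(y + 1)*(y^2 - 1) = y*(y - 4)*(y - 1)^2*(y + 1)*(y + 1)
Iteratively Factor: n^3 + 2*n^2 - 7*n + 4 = (n - 1)*(n^2 + 3*n - 4) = (n - 1)^2*(n + 4)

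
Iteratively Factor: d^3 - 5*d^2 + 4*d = (d - 4)*(d^2 - d) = (d - 4)*(d - 1)*(d)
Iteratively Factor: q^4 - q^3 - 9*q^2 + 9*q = (q - 1)*(q^3 - 9*q) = q*(q - 1)*(q^2 - 9) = q*(q - 1)*(q + 3)*(q - 3)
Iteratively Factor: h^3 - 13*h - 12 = (h + 1)*(h^2 - h - 12) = (h - 4)*(h + 1)*(h + 3)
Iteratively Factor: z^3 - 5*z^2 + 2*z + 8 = (z + 1)*(z^2 - 6*z + 8) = (z - 4)*(z + 1)*(z - 2)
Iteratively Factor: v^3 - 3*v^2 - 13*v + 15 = (v - 5)*(v^2 + 2*v - 3) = (v - 5)*(v + 3)*(v - 1)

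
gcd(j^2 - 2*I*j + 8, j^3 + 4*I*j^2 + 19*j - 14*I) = 1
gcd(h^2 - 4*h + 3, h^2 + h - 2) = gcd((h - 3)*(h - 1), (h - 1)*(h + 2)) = h - 1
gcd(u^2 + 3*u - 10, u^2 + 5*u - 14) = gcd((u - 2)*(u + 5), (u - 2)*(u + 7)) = u - 2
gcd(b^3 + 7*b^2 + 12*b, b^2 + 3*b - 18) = 1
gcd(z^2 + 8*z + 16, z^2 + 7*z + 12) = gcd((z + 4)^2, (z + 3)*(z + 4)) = z + 4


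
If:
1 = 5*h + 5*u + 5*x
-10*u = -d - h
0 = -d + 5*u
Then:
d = 1/6 - 5*x/6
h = 1/6 - 5*x/6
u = 1/30 - x/6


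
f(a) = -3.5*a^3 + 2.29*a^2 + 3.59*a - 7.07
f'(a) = -10.5*a^2 + 4.58*a + 3.59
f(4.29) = -225.86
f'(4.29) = -170.00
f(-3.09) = 106.96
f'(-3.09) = -110.82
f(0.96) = -4.61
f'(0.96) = -1.69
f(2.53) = -40.01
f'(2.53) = -52.03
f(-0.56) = -7.75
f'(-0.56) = -2.27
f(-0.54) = -7.79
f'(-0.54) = -1.94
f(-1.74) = 12.05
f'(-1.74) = -36.17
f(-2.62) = 62.19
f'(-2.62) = -80.49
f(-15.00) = 12266.83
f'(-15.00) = -2427.61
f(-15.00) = 12266.83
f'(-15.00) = -2427.61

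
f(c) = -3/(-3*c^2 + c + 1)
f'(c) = -3*(6*c - 1)/(-3*c^2 + c + 1)^2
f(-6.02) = 0.03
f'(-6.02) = 0.01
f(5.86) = 0.03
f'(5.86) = -0.01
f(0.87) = 7.49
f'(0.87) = -78.85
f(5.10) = 0.04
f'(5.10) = -0.02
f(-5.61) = 0.03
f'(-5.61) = 0.01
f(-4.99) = 0.04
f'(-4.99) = 0.01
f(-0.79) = 1.80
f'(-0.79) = 6.23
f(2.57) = 0.18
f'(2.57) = -0.16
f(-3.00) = 0.10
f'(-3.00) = 0.07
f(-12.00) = 0.01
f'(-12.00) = 0.00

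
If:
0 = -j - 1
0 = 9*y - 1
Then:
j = -1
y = 1/9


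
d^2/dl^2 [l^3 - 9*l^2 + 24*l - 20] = 6*l - 18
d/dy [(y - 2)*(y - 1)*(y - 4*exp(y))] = -4*y^2*exp(y) + 3*y^2 + 4*y*exp(y) - 6*y + 4*exp(y) + 2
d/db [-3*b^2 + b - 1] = 1 - 6*b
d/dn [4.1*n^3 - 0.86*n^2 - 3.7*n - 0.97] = 12.3*n^2 - 1.72*n - 3.7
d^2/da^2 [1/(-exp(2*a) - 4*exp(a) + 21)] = 4*((exp(a) + 1)*(exp(2*a) + 4*exp(a) - 21) - 2*(exp(a) + 2)^2*exp(a))*exp(a)/(exp(2*a) + 4*exp(a) - 21)^3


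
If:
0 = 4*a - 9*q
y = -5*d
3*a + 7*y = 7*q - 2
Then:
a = 63*y + 18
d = -y/5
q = 28*y + 8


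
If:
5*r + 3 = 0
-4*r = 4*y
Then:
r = -3/5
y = 3/5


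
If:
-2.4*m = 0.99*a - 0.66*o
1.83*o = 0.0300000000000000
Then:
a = 0.0109289617486339 - 2.42424242424242*m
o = 0.02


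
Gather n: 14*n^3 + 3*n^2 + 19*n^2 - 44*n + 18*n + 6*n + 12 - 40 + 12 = 14*n^3 + 22*n^2 - 20*n - 16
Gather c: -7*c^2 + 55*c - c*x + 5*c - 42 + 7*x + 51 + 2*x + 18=-7*c^2 + c*(60 - x) + 9*x + 27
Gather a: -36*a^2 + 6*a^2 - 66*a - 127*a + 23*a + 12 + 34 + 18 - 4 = -30*a^2 - 170*a + 60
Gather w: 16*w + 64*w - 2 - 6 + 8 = 80*w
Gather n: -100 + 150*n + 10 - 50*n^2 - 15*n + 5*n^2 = -45*n^2 + 135*n - 90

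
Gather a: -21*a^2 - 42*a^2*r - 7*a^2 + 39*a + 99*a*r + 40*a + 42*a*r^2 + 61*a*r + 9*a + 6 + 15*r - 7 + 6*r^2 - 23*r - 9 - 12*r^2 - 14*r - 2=a^2*(-42*r - 28) + a*(42*r^2 + 160*r + 88) - 6*r^2 - 22*r - 12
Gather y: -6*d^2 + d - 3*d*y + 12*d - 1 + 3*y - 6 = -6*d^2 + 13*d + y*(3 - 3*d) - 7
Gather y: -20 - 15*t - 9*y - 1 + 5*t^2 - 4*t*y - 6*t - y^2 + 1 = 5*t^2 - 21*t - y^2 + y*(-4*t - 9) - 20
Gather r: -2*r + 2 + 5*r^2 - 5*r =5*r^2 - 7*r + 2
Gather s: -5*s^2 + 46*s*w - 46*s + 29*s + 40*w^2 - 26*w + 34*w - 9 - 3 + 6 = -5*s^2 + s*(46*w - 17) + 40*w^2 + 8*w - 6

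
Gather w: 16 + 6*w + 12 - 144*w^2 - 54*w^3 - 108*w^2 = -54*w^3 - 252*w^2 + 6*w + 28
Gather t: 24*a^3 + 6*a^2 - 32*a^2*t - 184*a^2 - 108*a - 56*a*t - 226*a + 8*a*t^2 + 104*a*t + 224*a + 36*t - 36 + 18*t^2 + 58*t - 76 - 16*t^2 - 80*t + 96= 24*a^3 - 178*a^2 - 110*a + t^2*(8*a + 2) + t*(-32*a^2 + 48*a + 14) - 16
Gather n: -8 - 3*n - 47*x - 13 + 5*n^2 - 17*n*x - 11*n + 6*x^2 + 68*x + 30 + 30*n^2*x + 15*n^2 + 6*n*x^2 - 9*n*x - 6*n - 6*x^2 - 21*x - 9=n^2*(30*x + 20) + n*(6*x^2 - 26*x - 20)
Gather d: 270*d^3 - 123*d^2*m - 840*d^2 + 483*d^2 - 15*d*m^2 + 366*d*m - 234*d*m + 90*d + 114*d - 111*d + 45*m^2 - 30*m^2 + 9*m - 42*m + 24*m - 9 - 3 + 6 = 270*d^3 + d^2*(-123*m - 357) + d*(-15*m^2 + 132*m + 93) + 15*m^2 - 9*m - 6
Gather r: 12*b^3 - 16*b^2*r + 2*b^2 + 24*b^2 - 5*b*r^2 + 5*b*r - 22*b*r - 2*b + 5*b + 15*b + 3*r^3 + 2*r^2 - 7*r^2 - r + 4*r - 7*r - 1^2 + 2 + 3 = 12*b^3 + 26*b^2 + 18*b + 3*r^3 + r^2*(-5*b - 5) + r*(-16*b^2 - 17*b - 4) + 4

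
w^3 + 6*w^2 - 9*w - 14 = (w - 2)*(w + 1)*(w + 7)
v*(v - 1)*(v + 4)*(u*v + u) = u*v^4 + 4*u*v^3 - u*v^2 - 4*u*v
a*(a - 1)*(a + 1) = a^3 - a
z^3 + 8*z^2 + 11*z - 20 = (z - 1)*(z + 4)*(z + 5)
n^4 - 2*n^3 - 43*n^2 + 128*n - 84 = (n - 6)*(n - 2)*(n - 1)*(n + 7)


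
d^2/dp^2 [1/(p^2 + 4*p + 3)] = 2*(-p^2 - 4*p + 4*(p + 2)^2 - 3)/(p^2 + 4*p + 3)^3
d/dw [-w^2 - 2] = -2*w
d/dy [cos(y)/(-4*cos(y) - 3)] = 3*sin(y)/(4*cos(y) + 3)^2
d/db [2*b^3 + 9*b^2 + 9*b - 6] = 6*b^2 + 18*b + 9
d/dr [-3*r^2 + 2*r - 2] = 2 - 6*r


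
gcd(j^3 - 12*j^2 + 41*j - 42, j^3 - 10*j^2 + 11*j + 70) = j - 7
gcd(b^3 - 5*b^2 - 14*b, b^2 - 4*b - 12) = b + 2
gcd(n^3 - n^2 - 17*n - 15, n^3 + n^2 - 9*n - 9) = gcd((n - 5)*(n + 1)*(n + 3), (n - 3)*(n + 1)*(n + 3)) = n^2 + 4*n + 3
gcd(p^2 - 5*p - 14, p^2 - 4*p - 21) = p - 7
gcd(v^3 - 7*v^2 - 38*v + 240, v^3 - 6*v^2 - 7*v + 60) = v - 5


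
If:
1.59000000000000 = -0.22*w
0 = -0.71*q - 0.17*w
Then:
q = 1.73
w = -7.23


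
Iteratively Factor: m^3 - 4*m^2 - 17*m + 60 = (m - 5)*(m^2 + m - 12) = (m - 5)*(m - 3)*(m + 4)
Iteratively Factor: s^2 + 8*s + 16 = (s + 4)*(s + 4)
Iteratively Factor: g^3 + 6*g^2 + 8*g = (g + 4)*(g^2 + 2*g) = (g + 2)*(g + 4)*(g)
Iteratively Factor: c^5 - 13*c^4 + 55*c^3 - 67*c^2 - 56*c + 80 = (c - 4)*(c^4 - 9*c^3 + 19*c^2 + 9*c - 20) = (c - 4)^2*(c^3 - 5*c^2 - c + 5) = (c - 4)^2*(c - 1)*(c^2 - 4*c - 5) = (c - 5)*(c - 4)^2*(c - 1)*(c + 1)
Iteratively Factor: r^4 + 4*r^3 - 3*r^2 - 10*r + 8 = (r - 1)*(r^3 + 5*r^2 + 2*r - 8) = (r - 1)^2*(r^2 + 6*r + 8) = (r - 1)^2*(r + 2)*(r + 4)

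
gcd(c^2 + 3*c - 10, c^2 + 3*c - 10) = c^2 + 3*c - 10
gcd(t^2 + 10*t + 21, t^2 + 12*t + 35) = t + 7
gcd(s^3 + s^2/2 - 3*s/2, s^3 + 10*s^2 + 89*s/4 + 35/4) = 1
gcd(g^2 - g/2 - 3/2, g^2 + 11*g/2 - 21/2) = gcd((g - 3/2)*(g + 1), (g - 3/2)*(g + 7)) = g - 3/2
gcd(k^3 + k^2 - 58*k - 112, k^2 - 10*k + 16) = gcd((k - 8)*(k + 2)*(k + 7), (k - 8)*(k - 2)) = k - 8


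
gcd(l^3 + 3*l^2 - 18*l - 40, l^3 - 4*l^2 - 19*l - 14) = l + 2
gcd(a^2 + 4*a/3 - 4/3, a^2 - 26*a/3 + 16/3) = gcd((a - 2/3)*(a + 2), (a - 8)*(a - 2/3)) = a - 2/3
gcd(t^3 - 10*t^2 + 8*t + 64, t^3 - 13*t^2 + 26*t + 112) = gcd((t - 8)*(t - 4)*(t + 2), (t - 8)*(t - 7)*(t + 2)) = t^2 - 6*t - 16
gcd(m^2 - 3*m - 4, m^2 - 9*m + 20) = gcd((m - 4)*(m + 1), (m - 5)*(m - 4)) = m - 4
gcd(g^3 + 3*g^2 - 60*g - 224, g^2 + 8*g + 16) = g + 4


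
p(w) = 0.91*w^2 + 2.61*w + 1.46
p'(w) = 1.82*w + 2.61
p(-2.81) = 1.31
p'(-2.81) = -2.50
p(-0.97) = -0.22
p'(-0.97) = 0.84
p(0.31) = 2.36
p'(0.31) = 3.17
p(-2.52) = 0.66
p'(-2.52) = -1.98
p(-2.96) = 1.71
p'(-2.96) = -2.78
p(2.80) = 15.90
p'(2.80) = 7.71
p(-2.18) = 0.09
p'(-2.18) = -1.36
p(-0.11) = 1.18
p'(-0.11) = 2.41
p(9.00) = 98.66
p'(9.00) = 18.99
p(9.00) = 98.66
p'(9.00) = 18.99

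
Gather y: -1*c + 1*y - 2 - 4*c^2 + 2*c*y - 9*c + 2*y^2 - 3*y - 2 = -4*c^2 - 10*c + 2*y^2 + y*(2*c - 2) - 4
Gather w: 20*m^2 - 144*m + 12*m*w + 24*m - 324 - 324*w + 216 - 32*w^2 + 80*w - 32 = 20*m^2 - 120*m - 32*w^2 + w*(12*m - 244) - 140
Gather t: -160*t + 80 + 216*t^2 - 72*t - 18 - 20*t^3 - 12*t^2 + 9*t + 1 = -20*t^3 + 204*t^2 - 223*t + 63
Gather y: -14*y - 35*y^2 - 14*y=-35*y^2 - 28*y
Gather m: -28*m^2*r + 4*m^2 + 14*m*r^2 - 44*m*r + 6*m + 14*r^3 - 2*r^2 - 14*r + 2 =m^2*(4 - 28*r) + m*(14*r^2 - 44*r + 6) + 14*r^3 - 2*r^2 - 14*r + 2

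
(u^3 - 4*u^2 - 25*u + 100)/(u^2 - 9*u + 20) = u + 5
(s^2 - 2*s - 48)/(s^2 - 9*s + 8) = (s + 6)/(s - 1)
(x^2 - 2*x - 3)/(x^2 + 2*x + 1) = (x - 3)/(x + 1)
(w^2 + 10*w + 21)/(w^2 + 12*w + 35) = (w + 3)/(w + 5)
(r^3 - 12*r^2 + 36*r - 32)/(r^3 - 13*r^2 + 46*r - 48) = (r - 2)/(r - 3)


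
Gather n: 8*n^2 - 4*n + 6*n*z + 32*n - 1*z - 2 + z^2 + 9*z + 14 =8*n^2 + n*(6*z + 28) + z^2 + 8*z + 12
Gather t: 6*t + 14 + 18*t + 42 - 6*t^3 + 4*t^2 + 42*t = -6*t^3 + 4*t^2 + 66*t + 56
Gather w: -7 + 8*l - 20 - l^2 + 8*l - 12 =-l^2 + 16*l - 39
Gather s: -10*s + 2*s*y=s*(2*y - 10)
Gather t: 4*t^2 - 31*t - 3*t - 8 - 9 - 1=4*t^2 - 34*t - 18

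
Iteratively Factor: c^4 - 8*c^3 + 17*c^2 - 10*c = (c - 5)*(c^3 - 3*c^2 + 2*c) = (c - 5)*(c - 1)*(c^2 - 2*c) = c*(c - 5)*(c - 1)*(c - 2)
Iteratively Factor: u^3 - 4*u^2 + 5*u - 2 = (u - 2)*(u^2 - 2*u + 1) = (u - 2)*(u - 1)*(u - 1)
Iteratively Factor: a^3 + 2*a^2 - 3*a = (a - 1)*(a^2 + 3*a) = a*(a - 1)*(a + 3)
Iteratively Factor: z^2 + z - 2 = (z - 1)*(z + 2)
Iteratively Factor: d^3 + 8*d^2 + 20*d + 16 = (d + 2)*(d^2 + 6*d + 8) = (d + 2)*(d + 4)*(d + 2)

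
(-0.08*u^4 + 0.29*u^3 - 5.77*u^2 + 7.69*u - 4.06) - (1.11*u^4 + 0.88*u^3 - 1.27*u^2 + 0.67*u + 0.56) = -1.19*u^4 - 0.59*u^3 - 4.5*u^2 + 7.02*u - 4.62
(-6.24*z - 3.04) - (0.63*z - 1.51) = -6.87*z - 1.53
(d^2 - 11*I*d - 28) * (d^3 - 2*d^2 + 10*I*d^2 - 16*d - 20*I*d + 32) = d^5 - 2*d^4 - I*d^4 + 66*d^3 + 2*I*d^3 - 132*d^2 - 104*I*d^2 + 448*d + 208*I*d - 896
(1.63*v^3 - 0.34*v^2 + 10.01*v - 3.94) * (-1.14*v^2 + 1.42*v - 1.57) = -1.8582*v^5 + 2.7022*v^4 - 14.4533*v^3 + 19.2396*v^2 - 21.3105*v + 6.1858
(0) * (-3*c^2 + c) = 0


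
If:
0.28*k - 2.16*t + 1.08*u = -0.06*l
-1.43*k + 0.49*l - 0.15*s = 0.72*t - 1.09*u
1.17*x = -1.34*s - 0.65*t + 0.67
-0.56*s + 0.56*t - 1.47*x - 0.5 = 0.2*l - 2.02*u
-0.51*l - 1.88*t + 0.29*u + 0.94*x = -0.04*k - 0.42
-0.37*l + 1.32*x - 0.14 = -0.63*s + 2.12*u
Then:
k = -0.47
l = -0.77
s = 1.56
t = -0.17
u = -0.17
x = -1.12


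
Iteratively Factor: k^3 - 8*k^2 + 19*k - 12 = (k - 3)*(k^2 - 5*k + 4) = (k - 4)*(k - 3)*(k - 1)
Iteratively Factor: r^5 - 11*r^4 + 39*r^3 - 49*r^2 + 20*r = (r - 1)*(r^4 - 10*r^3 + 29*r^2 - 20*r) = (r - 4)*(r - 1)*(r^3 - 6*r^2 + 5*r) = (r - 4)*(r - 1)^2*(r^2 - 5*r) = r*(r - 4)*(r - 1)^2*(r - 5)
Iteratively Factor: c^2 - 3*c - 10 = (c - 5)*(c + 2)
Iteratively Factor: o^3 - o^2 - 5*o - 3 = (o + 1)*(o^2 - 2*o - 3) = (o - 3)*(o + 1)*(o + 1)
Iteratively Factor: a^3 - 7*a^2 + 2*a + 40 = (a + 2)*(a^2 - 9*a + 20) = (a - 4)*(a + 2)*(a - 5)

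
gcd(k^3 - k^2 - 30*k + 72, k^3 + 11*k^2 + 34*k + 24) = k + 6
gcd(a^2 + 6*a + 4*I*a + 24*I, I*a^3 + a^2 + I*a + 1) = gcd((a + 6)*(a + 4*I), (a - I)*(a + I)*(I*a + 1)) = 1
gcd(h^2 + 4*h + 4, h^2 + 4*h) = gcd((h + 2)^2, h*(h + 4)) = 1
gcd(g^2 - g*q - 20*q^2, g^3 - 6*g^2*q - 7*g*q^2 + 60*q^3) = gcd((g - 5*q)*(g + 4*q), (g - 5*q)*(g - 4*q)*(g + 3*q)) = -g + 5*q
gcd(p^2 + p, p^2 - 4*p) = p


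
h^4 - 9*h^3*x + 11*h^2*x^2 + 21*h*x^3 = h*(h - 7*x)*(h - 3*x)*(h + x)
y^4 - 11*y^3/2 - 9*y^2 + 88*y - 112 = (y - 4)*(y - 7/2)*(y - 2)*(y + 4)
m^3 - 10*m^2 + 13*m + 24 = (m - 8)*(m - 3)*(m + 1)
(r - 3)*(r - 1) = r^2 - 4*r + 3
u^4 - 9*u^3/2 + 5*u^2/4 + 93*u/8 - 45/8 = (u - 3)*(u - 5/2)*(u - 1/2)*(u + 3/2)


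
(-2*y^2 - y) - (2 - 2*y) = -2*y^2 + y - 2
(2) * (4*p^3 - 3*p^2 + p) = 8*p^3 - 6*p^2 + 2*p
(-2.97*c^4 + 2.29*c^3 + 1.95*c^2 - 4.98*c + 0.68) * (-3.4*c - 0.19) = 10.098*c^5 - 7.2217*c^4 - 7.0651*c^3 + 16.5615*c^2 - 1.3658*c - 0.1292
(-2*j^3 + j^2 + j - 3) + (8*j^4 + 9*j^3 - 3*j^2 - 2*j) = 8*j^4 + 7*j^3 - 2*j^2 - j - 3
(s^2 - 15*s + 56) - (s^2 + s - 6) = 62 - 16*s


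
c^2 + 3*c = c*(c + 3)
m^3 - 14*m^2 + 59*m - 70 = (m - 7)*(m - 5)*(m - 2)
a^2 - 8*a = a*(a - 8)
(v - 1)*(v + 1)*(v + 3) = v^3 + 3*v^2 - v - 3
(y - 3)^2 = y^2 - 6*y + 9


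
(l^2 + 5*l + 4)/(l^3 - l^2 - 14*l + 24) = (l + 1)/(l^2 - 5*l + 6)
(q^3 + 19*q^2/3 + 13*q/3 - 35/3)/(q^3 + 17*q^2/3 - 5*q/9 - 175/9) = 3*(q - 1)/(3*q - 5)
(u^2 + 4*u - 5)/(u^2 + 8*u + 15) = (u - 1)/(u + 3)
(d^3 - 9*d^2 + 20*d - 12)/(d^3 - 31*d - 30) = (d^2 - 3*d + 2)/(d^2 + 6*d + 5)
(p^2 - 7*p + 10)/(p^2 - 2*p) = (p - 5)/p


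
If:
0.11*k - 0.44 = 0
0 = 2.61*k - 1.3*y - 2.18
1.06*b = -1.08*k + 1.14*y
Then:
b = 2.76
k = 4.00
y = 6.35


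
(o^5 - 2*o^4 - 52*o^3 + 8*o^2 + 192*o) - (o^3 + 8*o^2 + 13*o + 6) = o^5 - 2*o^4 - 53*o^3 + 179*o - 6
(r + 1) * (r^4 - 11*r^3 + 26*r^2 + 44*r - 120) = r^5 - 10*r^4 + 15*r^3 + 70*r^2 - 76*r - 120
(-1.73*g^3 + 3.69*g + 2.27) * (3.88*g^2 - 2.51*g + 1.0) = -6.7124*g^5 + 4.3423*g^4 + 12.5872*g^3 - 0.4543*g^2 - 2.0077*g + 2.27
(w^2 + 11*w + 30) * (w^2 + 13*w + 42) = w^4 + 24*w^3 + 215*w^2 + 852*w + 1260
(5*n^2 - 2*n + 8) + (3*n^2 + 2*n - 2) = 8*n^2 + 6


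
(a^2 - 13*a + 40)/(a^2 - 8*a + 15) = (a - 8)/(a - 3)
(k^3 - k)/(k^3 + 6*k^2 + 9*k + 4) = k*(k - 1)/(k^2 + 5*k + 4)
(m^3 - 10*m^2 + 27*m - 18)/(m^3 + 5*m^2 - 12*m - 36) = (m^2 - 7*m + 6)/(m^2 + 8*m + 12)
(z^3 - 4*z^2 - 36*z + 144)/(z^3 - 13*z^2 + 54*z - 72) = (z + 6)/(z - 3)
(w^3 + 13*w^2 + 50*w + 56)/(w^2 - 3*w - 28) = (w^2 + 9*w + 14)/(w - 7)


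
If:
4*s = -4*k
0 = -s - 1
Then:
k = 1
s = -1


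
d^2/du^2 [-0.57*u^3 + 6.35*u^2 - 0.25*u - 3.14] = 12.7 - 3.42*u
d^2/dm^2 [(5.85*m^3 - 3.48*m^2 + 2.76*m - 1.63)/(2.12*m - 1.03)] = (52.58448*m^3 - 76.64436*m^2 + 37.23759*m - 9.982136)/(9.528128*m^3 - 13.887696*m^2 + 6.747324*m - 1.092727)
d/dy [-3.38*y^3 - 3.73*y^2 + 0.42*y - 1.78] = -10.14*y^2 - 7.46*y + 0.42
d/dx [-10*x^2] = -20*x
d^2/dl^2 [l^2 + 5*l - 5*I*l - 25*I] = 2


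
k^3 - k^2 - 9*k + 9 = (k - 3)*(k - 1)*(k + 3)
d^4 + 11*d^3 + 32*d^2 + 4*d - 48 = (d - 1)*(d + 2)*(d + 4)*(d + 6)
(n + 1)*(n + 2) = n^2 + 3*n + 2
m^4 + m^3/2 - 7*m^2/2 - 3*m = m*(m - 2)*(m + 1)*(m + 3/2)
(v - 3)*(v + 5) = v^2 + 2*v - 15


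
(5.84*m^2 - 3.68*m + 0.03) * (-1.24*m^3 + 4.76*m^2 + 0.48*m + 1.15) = -7.2416*m^5 + 32.3616*m^4 - 14.7508*m^3 + 5.0924*m^2 - 4.2176*m + 0.0345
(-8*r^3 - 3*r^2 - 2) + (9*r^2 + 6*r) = -8*r^3 + 6*r^2 + 6*r - 2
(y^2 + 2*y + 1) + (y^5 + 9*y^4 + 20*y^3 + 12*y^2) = y^5 + 9*y^4 + 20*y^3 + 13*y^2 + 2*y + 1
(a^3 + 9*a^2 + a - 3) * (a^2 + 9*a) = a^5 + 18*a^4 + 82*a^3 + 6*a^2 - 27*a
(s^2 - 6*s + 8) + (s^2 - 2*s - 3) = 2*s^2 - 8*s + 5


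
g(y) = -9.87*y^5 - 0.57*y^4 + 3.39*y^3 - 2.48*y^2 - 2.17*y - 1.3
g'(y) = -49.35*y^4 - 2.28*y^3 + 10.17*y^2 - 4.96*y - 2.17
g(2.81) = -1716.52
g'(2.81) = -3063.29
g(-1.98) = 258.56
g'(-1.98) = -693.27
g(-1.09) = 8.11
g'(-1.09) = -51.39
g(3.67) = -6549.74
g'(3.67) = -8948.74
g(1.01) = -13.50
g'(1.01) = -50.51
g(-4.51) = 17827.44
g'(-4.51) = -19980.85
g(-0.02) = -1.26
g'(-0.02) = -2.07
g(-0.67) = -0.76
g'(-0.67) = -3.54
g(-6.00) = 75200.60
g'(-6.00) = -63071.41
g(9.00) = -584303.80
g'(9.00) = -324670.51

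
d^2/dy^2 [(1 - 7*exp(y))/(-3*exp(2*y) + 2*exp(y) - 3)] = (63*exp(4*y) + 6*exp(3*y) - 360*exp(2*y) + 74*exp(y) + 57)*exp(y)/(27*exp(6*y) - 54*exp(5*y) + 117*exp(4*y) - 116*exp(3*y) + 117*exp(2*y) - 54*exp(y) + 27)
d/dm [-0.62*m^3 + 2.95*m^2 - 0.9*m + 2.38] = -1.86*m^2 + 5.9*m - 0.9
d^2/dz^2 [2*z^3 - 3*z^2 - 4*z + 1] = 12*z - 6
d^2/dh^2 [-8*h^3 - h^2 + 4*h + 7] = -48*h - 2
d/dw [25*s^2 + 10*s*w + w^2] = 10*s + 2*w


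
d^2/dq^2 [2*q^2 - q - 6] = 4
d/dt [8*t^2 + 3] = 16*t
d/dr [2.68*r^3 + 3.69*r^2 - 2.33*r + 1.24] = 8.04*r^2 + 7.38*r - 2.33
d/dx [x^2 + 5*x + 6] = 2*x + 5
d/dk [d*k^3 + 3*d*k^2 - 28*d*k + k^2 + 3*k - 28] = 3*d*k^2 + 6*d*k - 28*d + 2*k + 3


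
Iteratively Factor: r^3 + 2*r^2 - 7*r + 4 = (r - 1)*(r^2 + 3*r - 4) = (r - 1)*(r + 4)*(r - 1)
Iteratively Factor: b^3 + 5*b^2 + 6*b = (b + 2)*(b^2 + 3*b) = (b + 2)*(b + 3)*(b)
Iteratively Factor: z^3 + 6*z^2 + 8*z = (z + 4)*(z^2 + 2*z) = z*(z + 4)*(z + 2)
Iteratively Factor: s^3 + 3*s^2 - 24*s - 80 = (s - 5)*(s^2 + 8*s + 16) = (s - 5)*(s + 4)*(s + 4)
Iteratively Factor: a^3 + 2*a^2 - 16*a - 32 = (a + 2)*(a^2 - 16) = (a + 2)*(a + 4)*(a - 4)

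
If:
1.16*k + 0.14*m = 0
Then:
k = -0.120689655172414*m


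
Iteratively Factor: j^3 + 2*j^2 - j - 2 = (j + 1)*(j^2 + j - 2) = (j - 1)*(j + 1)*(j + 2)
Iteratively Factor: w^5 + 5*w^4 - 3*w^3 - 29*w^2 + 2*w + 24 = (w - 1)*(w^4 + 6*w^3 + 3*w^2 - 26*w - 24) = (w - 1)*(w + 4)*(w^3 + 2*w^2 - 5*w - 6) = (w - 1)*(w + 1)*(w + 4)*(w^2 + w - 6) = (w - 2)*(w - 1)*(w + 1)*(w + 4)*(w + 3)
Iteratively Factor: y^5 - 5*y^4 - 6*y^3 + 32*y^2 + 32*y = (y - 4)*(y^4 - y^3 - 10*y^2 - 8*y) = (y - 4)^2*(y^3 + 3*y^2 + 2*y) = y*(y - 4)^2*(y^2 + 3*y + 2) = y*(y - 4)^2*(y + 1)*(y + 2)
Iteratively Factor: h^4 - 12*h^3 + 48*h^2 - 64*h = (h)*(h^3 - 12*h^2 + 48*h - 64) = h*(h - 4)*(h^2 - 8*h + 16) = h*(h - 4)^2*(h - 4)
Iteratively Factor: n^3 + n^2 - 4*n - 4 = (n + 1)*(n^2 - 4) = (n + 1)*(n + 2)*(n - 2)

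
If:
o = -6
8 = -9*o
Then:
No Solution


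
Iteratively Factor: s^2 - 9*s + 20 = (s - 5)*(s - 4)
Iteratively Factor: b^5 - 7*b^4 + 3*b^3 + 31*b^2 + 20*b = (b + 1)*(b^4 - 8*b^3 + 11*b^2 + 20*b) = (b + 1)^2*(b^3 - 9*b^2 + 20*b) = b*(b + 1)^2*(b^2 - 9*b + 20) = b*(b - 4)*(b + 1)^2*(b - 5)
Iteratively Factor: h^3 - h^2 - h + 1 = (h - 1)*(h^2 - 1) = (h - 1)*(h + 1)*(h - 1)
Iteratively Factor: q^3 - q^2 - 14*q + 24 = (q + 4)*(q^2 - 5*q + 6) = (q - 3)*(q + 4)*(q - 2)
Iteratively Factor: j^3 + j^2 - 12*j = (j + 4)*(j^2 - 3*j) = j*(j + 4)*(j - 3)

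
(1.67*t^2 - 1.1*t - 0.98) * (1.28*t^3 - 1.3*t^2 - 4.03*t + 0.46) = 2.1376*t^5 - 3.579*t^4 - 6.5545*t^3 + 6.4752*t^2 + 3.4434*t - 0.4508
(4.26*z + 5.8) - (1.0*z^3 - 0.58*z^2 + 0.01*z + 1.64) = -1.0*z^3 + 0.58*z^2 + 4.25*z + 4.16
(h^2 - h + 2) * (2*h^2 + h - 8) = 2*h^4 - h^3 - 5*h^2 + 10*h - 16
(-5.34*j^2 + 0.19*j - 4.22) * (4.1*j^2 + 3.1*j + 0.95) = -21.894*j^4 - 15.775*j^3 - 21.786*j^2 - 12.9015*j - 4.009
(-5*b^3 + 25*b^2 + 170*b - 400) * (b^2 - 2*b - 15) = -5*b^5 + 35*b^4 + 195*b^3 - 1115*b^2 - 1750*b + 6000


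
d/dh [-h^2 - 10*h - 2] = -2*h - 10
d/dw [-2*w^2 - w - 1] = -4*w - 1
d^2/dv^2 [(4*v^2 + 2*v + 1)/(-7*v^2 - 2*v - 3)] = 14*(-6*v^3 + 15*v^2 + 12*v - 1)/(343*v^6 + 294*v^5 + 525*v^4 + 260*v^3 + 225*v^2 + 54*v + 27)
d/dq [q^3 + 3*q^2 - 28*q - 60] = 3*q^2 + 6*q - 28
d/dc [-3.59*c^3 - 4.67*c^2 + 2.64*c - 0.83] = -10.77*c^2 - 9.34*c + 2.64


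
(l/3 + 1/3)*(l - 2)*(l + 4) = l^3/3 + l^2 - 2*l - 8/3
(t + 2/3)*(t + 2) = t^2 + 8*t/3 + 4/3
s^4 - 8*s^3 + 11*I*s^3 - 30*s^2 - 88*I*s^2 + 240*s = s*(s - 8)*(s + 5*I)*(s + 6*I)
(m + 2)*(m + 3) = m^2 + 5*m + 6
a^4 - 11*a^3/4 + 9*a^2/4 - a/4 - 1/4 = (a - 1)^3*(a + 1/4)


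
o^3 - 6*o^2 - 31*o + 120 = (o - 8)*(o - 3)*(o + 5)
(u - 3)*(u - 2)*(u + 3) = u^3 - 2*u^2 - 9*u + 18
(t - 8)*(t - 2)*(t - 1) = t^3 - 11*t^2 + 26*t - 16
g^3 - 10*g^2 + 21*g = g*(g - 7)*(g - 3)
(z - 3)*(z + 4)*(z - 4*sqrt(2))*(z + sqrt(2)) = z^4 - 3*sqrt(2)*z^3 + z^3 - 20*z^2 - 3*sqrt(2)*z^2 - 8*z + 36*sqrt(2)*z + 96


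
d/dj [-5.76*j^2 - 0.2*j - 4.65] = -11.52*j - 0.2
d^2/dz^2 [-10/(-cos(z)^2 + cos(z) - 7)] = 10*(4*sin(z)^4 + 25*sin(z)^2 + 43*cos(z)/4 - 3*cos(3*z)/4 - 17)/(sin(z)^2 + cos(z) - 8)^3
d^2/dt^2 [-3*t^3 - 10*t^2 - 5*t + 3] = -18*t - 20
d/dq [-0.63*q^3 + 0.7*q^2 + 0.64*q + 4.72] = -1.89*q^2 + 1.4*q + 0.64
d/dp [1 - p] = -1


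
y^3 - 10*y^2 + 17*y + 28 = (y - 7)*(y - 4)*(y + 1)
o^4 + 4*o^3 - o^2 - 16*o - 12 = (o - 2)*(o + 1)*(o + 2)*(o + 3)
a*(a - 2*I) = a^2 - 2*I*a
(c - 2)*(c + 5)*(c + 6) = c^3 + 9*c^2 + 8*c - 60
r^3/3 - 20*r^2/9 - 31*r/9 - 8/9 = (r/3 + 1/3)*(r - 8)*(r + 1/3)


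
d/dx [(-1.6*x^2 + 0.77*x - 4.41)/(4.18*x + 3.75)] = (-6.688*x^2 - 12.0*x + 21.3213)/(17.4724*x^2 + 31.35*x + 14.0625)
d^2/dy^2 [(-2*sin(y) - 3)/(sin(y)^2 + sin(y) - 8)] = (2*sin(y)^5 + 10*sin(y)^4 + 101*sin(y)^3 + 97*sin(y)^2 + 38*sin(y) - 86)/(sin(y)^2 + sin(y) - 8)^3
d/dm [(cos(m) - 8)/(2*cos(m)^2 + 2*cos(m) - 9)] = (-32*cos(m) + cos(2*m) - 6)*sin(m)/(2*cos(m) + cos(2*m) - 8)^2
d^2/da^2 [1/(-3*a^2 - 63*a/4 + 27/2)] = 8*(16*a^2 + 84*a - (8*a + 21)^2 - 72)/(3*(4*a^2 + 21*a - 18)^3)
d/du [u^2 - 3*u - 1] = 2*u - 3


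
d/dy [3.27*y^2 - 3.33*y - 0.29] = 6.54*y - 3.33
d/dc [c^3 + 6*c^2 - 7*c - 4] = 3*c^2 + 12*c - 7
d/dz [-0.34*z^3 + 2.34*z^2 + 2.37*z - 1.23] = -1.02*z^2 + 4.68*z + 2.37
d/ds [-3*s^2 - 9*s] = -6*s - 9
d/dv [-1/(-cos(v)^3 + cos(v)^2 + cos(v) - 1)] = (3*cos(v) + 1)/((cos(v) - 1)*sin(v)^3)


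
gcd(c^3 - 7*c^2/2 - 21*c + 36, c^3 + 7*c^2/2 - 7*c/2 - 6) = c^2 + 5*c/2 - 6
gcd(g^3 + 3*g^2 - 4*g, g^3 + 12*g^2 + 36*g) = g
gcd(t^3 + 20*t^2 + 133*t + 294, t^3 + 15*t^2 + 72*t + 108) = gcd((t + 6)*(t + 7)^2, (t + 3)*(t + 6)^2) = t + 6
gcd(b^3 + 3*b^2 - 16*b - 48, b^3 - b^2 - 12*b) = b^2 - b - 12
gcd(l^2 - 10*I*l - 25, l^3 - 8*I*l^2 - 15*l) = l - 5*I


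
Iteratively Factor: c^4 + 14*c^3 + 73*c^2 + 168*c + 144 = (c + 3)*(c^3 + 11*c^2 + 40*c + 48) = (c + 3)*(c + 4)*(c^2 + 7*c + 12) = (c + 3)^2*(c + 4)*(c + 4)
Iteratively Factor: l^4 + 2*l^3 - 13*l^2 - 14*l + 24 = (l + 2)*(l^3 - 13*l + 12) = (l - 1)*(l + 2)*(l^2 + l - 12) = (l - 1)*(l + 2)*(l + 4)*(l - 3)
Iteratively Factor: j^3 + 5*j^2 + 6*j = (j)*(j^2 + 5*j + 6) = j*(j + 2)*(j + 3)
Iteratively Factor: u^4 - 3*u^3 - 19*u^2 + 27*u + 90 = (u + 2)*(u^3 - 5*u^2 - 9*u + 45) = (u - 5)*(u + 2)*(u^2 - 9) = (u - 5)*(u + 2)*(u + 3)*(u - 3)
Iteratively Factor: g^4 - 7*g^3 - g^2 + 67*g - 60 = (g - 5)*(g^3 - 2*g^2 - 11*g + 12) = (g - 5)*(g + 3)*(g^2 - 5*g + 4) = (g - 5)*(g - 1)*(g + 3)*(g - 4)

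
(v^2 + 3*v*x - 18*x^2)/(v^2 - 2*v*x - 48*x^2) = (-v + 3*x)/(-v + 8*x)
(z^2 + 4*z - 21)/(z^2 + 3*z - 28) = (z - 3)/(z - 4)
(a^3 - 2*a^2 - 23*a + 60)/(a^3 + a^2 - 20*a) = (a - 3)/a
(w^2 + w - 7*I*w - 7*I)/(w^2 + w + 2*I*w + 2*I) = (w - 7*I)/(w + 2*I)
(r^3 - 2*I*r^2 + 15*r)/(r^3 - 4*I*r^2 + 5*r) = (r + 3*I)/(r + I)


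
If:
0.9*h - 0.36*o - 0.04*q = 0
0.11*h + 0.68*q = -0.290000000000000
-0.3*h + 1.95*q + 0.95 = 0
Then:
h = 0.19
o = 0.53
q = -0.46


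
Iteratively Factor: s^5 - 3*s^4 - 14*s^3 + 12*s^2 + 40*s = (s + 2)*(s^4 - 5*s^3 - 4*s^2 + 20*s) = s*(s + 2)*(s^3 - 5*s^2 - 4*s + 20) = s*(s + 2)^2*(s^2 - 7*s + 10) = s*(s - 2)*(s + 2)^2*(s - 5)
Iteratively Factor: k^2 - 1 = (k + 1)*(k - 1)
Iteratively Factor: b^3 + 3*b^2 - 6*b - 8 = (b + 1)*(b^2 + 2*b - 8) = (b + 1)*(b + 4)*(b - 2)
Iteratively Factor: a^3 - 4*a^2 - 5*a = (a - 5)*(a^2 + a) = a*(a - 5)*(a + 1)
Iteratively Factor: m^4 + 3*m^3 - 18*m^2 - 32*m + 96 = (m + 4)*(m^3 - m^2 - 14*m + 24) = (m - 2)*(m + 4)*(m^2 + m - 12) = (m - 2)*(m + 4)^2*(m - 3)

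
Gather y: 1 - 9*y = 1 - 9*y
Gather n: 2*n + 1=2*n + 1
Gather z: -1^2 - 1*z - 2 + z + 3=0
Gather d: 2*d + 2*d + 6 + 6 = 4*d + 12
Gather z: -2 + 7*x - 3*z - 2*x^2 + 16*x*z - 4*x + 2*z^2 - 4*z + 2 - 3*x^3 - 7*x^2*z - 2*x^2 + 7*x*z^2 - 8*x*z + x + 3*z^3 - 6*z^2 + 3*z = -3*x^3 - 4*x^2 + 4*x + 3*z^3 + z^2*(7*x - 4) + z*(-7*x^2 + 8*x - 4)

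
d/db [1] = 0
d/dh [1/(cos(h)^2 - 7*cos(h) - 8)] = (2*cos(h) - 7)*sin(h)/(sin(h)^2 + 7*cos(h) + 7)^2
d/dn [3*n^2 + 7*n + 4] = 6*n + 7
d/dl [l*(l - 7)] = 2*l - 7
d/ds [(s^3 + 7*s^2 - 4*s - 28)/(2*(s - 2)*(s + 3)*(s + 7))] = 1/(2*(s^2 + 6*s + 9))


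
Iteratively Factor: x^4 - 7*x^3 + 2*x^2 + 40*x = (x)*(x^3 - 7*x^2 + 2*x + 40) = x*(x + 2)*(x^2 - 9*x + 20) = x*(x - 4)*(x + 2)*(x - 5)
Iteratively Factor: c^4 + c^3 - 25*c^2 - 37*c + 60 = (c - 5)*(c^3 + 6*c^2 + 5*c - 12) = (c - 5)*(c + 4)*(c^2 + 2*c - 3) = (c - 5)*(c + 3)*(c + 4)*(c - 1)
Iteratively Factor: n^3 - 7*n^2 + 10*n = (n - 5)*(n^2 - 2*n) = n*(n - 5)*(n - 2)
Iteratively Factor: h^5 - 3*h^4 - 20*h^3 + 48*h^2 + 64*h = (h + 4)*(h^4 - 7*h^3 + 8*h^2 + 16*h) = (h - 4)*(h + 4)*(h^3 - 3*h^2 - 4*h) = (h - 4)^2*(h + 4)*(h^2 + h) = h*(h - 4)^2*(h + 4)*(h + 1)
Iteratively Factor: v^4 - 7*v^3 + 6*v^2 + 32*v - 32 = (v - 4)*(v^3 - 3*v^2 - 6*v + 8) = (v - 4)^2*(v^2 + v - 2) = (v - 4)^2*(v - 1)*(v + 2)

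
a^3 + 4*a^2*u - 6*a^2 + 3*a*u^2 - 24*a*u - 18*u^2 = (a - 6)*(a + u)*(a + 3*u)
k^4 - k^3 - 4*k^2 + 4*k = k*(k - 2)*(k - 1)*(k + 2)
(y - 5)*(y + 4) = y^2 - y - 20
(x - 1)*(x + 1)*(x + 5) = x^3 + 5*x^2 - x - 5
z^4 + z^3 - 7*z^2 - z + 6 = (z - 2)*(z - 1)*(z + 1)*(z + 3)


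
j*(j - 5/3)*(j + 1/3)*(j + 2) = j^4 + 2*j^3/3 - 29*j^2/9 - 10*j/9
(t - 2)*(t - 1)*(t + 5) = t^3 + 2*t^2 - 13*t + 10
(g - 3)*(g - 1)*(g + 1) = g^3 - 3*g^2 - g + 3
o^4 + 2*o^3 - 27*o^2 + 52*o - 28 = (o - 2)^2*(o - 1)*(o + 7)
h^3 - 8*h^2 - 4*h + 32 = (h - 8)*(h - 2)*(h + 2)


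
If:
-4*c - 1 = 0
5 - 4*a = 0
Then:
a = 5/4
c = -1/4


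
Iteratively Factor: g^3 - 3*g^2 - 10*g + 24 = (g + 3)*(g^2 - 6*g + 8) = (g - 2)*(g + 3)*(g - 4)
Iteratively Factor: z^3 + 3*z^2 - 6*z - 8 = (z + 4)*(z^2 - z - 2) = (z + 1)*(z + 4)*(z - 2)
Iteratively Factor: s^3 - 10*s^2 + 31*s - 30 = (s - 5)*(s^2 - 5*s + 6) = (s - 5)*(s - 3)*(s - 2)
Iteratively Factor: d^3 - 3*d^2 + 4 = (d - 2)*(d^2 - d - 2) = (d - 2)^2*(d + 1)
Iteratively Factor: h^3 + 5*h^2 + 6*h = (h + 2)*(h^2 + 3*h) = (h + 2)*(h + 3)*(h)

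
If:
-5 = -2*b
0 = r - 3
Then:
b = 5/2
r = 3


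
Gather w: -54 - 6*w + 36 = -6*w - 18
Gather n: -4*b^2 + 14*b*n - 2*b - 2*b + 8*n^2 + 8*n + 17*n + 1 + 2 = -4*b^2 - 4*b + 8*n^2 + n*(14*b + 25) + 3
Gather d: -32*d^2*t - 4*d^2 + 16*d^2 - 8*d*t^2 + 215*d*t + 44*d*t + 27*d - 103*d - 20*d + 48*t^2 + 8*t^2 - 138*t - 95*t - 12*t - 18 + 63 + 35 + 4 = d^2*(12 - 32*t) + d*(-8*t^2 + 259*t - 96) + 56*t^2 - 245*t + 84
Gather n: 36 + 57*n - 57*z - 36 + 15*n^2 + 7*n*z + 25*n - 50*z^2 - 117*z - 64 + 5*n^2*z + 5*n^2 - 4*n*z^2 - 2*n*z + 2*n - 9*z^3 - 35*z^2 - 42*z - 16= n^2*(5*z + 20) + n*(-4*z^2 + 5*z + 84) - 9*z^3 - 85*z^2 - 216*z - 80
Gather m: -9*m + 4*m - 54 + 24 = -5*m - 30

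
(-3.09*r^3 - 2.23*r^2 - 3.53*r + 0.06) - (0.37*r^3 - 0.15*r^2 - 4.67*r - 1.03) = -3.46*r^3 - 2.08*r^2 + 1.14*r + 1.09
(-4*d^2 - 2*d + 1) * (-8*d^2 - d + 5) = 32*d^4 + 20*d^3 - 26*d^2 - 11*d + 5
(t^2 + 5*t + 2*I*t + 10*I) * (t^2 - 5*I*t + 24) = t^4 + 5*t^3 - 3*I*t^3 + 34*t^2 - 15*I*t^2 + 170*t + 48*I*t + 240*I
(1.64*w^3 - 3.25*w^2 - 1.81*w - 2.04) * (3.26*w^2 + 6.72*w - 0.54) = 5.3464*w^5 + 0.425800000000001*w^4 - 28.6262*w^3 - 17.0586*w^2 - 12.7314*w + 1.1016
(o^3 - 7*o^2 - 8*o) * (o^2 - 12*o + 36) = o^5 - 19*o^4 + 112*o^3 - 156*o^2 - 288*o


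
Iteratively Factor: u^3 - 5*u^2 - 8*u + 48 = (u - 4)*(u^2 - u - 12) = (u - 4)*(u + 3)*(u - 4)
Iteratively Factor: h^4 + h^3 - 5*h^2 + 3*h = (h - 1)*(h^3 + 2*h^2 - 3*h) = (h - 1)^2*(h^2 + 3*h) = (h - 1)^2*(h + 3)*(h)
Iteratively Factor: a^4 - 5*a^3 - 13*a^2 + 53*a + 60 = (a + 3)*(a^3 - 8*a^2 + 11*a + 20) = (a - 5)*(a + 3)*(a^2 - 3*a - 4) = (a - 5)*(a - 4)*(a + 3)*(a + 1)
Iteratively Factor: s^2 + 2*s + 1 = (s + 1)*(s + 1)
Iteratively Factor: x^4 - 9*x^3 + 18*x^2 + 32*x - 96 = (x + 2)*(x^3 - 11*x^2 + 40*x - 48) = (x - 4)*(x + 2)*(x^2 - 7*x + 12) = (x - 4)*(x - 3)*(x + 2)*(x - 4)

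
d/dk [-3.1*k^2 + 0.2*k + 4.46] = 0.2 - 6.2*k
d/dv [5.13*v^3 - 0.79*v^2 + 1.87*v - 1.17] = 15.39*v^2 - 1.58*v + 1.87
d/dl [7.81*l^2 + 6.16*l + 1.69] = 15.62*l + 6.16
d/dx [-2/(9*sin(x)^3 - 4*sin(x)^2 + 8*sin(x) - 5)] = 2*(27*sin(x)^2 - 8*sin(x) + 8)*cos(x)/(9*sin(x)^3 - 4*sin(x)^2 + 8*sin(x) - 5)^2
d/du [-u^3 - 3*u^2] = 3*u*(-u - 2)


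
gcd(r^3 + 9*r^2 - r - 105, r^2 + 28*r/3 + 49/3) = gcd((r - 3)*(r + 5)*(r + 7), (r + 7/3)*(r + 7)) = r + 7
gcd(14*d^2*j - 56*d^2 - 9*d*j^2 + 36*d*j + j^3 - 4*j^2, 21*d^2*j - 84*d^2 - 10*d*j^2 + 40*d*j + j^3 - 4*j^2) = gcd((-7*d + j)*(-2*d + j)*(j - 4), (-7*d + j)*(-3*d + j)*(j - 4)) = 7*d*j - 28*d - j^2 + 4*j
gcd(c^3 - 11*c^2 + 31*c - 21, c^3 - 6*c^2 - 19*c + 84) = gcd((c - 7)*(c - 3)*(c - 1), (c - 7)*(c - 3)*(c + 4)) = c^2 - 10*c + 21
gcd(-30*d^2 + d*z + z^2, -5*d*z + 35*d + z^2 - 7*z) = -5*d + z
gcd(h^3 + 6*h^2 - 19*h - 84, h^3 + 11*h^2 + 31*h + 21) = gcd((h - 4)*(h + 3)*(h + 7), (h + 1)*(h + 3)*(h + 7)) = h^2 + 10*h + 21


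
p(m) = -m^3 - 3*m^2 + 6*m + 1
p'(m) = -3*m^2 - 6*m + 6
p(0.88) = 3.28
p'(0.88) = -1.60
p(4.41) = -116.65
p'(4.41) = -78.80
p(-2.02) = -15.12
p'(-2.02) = 5.88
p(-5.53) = 45.19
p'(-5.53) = -52.56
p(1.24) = 1.92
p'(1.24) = -6.05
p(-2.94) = -17.16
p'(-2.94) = -2.29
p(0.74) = 3.39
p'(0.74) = -0.08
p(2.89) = -30.85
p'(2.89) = -36.40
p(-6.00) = 73.00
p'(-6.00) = -66.00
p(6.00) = -287.00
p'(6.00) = -138.00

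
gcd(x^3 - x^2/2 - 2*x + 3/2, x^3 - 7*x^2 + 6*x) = x - 1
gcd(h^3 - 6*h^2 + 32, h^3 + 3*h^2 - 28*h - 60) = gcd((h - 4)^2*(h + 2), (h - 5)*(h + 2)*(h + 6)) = h + 2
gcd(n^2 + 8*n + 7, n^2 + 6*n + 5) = n + 1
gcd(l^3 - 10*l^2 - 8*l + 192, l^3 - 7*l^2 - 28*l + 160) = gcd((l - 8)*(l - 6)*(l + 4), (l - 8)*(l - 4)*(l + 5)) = l - 8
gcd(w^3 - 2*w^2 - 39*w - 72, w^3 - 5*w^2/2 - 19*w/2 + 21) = w + 3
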